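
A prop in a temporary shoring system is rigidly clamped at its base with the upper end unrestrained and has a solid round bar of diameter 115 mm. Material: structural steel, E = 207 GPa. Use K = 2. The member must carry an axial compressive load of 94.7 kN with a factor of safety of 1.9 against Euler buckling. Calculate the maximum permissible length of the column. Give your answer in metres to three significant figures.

L_max ≈ 4.94 m

I = πd⁴/64 = π×115⁴/64 = 8.585×10^6 mm⁴
I = 8.585×10^-6 m⁴
Required critical load P_cr = n·P = 1.9 × 94.7 = 179.9 kN = 1.799×10^5 N
From P_cr = π²EI/(K·L)²:  L = (1/K)·√(π²EI/P_cr) = (1/2)·√(π²×2.07×10^11×8.585×10^-6/1.799×10^5)
L = 4.94 m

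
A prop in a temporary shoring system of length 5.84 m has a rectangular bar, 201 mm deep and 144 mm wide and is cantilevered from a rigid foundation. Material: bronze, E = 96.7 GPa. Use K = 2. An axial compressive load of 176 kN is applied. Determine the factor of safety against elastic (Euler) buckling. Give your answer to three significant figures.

Buckling occurs about the weak axis: I_min = h·b³/12 with b = 144 mm (the shorter side).
I_min = 201×144³/12 = 5.002×10^7 mm⁴
I = 5.002×10^7 mm⁴ = 5.002×10^-5 m⁴
Effective length L_e = K·L = 2 × 5.84 = 11.68 m
P_cr = π²EI / L_e² = π² × 96.7×10⁹ × 5.002×10^-5 / 11.68² = 3.499×10^5 N
Factor of safety n = P_cr / P = 349.90 / 176 = 1.99

n ≈ 1.99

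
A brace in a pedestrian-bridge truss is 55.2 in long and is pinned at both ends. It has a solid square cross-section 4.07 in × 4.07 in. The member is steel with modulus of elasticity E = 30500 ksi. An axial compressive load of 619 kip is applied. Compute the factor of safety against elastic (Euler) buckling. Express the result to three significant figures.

n ≈ 3.65

I = a⁴/12 = 4.07⁴/12 = 22.87 in⁴
Effective length L_e = K·L = 1 × 55.2 = 55.20 in
P_cr = π²EI / L_e² = π² × 30500×10³ × 22.87 / 55.20² = 2.259×10^6 lb
Factor of safety n = P_cr / P = 2259.0 / 619 = 3.65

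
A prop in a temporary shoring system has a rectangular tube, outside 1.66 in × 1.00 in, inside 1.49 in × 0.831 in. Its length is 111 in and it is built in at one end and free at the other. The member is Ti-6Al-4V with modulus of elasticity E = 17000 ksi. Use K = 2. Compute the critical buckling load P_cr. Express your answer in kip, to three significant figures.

P_cr ≈ 0.228 kip

Weak-axis I_min = (h_o·b_o³ − h_i·b_i³)/12 with b_o = 1.00, b_i = 0.8310 in (shorter outer/inner sides).
I_min = (1.66×1.00³ − 1.490×0.8310³)/12 = 6.708×10^-2 in⁴
Effective length L_e = K·L = 2 × 111 = 222.0 in
P_cr = π²EI / L_e² = π² × 17000×10³ × 6.708×10^-2 / 222.0² = 228.4 lb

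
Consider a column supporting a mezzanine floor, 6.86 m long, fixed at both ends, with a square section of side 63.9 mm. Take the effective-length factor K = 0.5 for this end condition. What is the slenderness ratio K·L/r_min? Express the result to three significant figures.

λ ≈ 186

For a square r = a/√12 = 63.9/√12 = 18.45 mm
L_e = K·L = 0.5 × 6.86 m = 3.430 m = 3430.0 mm
λ = L_e / r_min = 3430.0 / 18.45 = 186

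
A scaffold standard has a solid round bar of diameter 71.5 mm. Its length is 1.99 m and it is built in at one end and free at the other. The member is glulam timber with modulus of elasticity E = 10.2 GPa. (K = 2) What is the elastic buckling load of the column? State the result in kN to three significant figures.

P_cr ≈ 8.15 kN

I = πd⁴/64 = π×71.5⁴/64 = 1.283×10^6 mm⁴
I = 1.283×10^6 mm⁴ = 1.283×10^-6 m⁴
Effective length L_e = K·L = 2 × 1.99 = 3.980 m
P_cr = π²EI / L_e² = π² × 10.2×10⁹ × 1.283×10^-6 / 3.980² = 8.153×10^3 N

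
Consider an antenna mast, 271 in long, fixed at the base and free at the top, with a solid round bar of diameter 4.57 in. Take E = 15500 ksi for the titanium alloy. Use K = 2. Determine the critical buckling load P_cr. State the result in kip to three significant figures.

P_cr ≈ 11.1 kip

I = πd⁴/64 = π×4.57⁴/64 = 21.41 in⁴
Effective length L_e = K·L = 2 × 271 = 542.0 in
P_cr = π²EI / L_e² = π² × 15500×10³ × 21.41 / 542.0² = 1.115×10^4 lb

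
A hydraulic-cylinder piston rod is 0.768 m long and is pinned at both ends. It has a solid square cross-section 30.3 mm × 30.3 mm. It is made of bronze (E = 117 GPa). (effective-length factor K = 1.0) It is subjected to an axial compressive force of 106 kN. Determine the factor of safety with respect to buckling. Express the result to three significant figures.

I = a⁴/12 = 30.3⁴/12 = 7.024×10^4 mm⁴
I = 7.024×10^4 mm⁴ = 7.024×10^-8 m⁴
Effective length L_e = K·L = 1 × 0.768 = 0.7680 m
P_cr = π²EI / L_e² = π² × 117×10⁹ × 7.024×10^-8 / 0.7680² = 1.375×10^5 N
Factor of safety n = P_cr / P = 137.52 / 106 = 1.30

n ≈ 1.30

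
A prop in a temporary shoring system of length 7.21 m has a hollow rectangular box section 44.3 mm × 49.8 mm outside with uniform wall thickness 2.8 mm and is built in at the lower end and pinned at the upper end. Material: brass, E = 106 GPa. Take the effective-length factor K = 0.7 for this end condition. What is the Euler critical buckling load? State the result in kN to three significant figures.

Inner dimensions: h_i = 49.8 − 2×2.8 = 44.20 mm, b_i = 44.3 − 2×2.8 = 38.70 mm
Weak-axis I_min = (h_o·b_o³ − h_i·b_i³)/12 with b_o = 44.3, b_i = 38.70 mm (shorter outer/inner sides).
I_min = (49.8×44.3³ − 44.20×38.70³)/12 = 1.473×10^5 mm⁴
I = 1.473×10^5 mm⁴ = 1.473×10^-7 m⁴
Effective length L_e = K·L = 0.7 × 7.21 = 5.047 m
P_cr = π²EI / L_e² = π² × 106×10⁹ × 1.473×10^-7 / 5.047² = 6.050×10^3 N

P_cr ≈ 6.05 kN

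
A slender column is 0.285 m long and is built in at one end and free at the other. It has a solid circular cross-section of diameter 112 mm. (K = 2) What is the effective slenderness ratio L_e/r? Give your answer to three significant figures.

For a solid circle r = d/4 = 112/4 = 28.00 mm
L_e = K·L = 2 × 0.285 m = 0.5700 m = 570.00 mm
λ = L_e / r_min = 570.00 / 28.00 = 20.4

λ ≈ 20.4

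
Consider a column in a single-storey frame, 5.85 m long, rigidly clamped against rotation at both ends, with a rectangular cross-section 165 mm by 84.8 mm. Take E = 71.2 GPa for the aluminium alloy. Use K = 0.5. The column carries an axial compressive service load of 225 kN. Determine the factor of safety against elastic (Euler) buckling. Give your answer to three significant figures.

n ≈ 3.06

Buckling occurs about the weak axis: I_min = h·b³/12 with b = 84.8 mm (the shorter side).
I_min = 165×84.8³/12 = 8.385×10^6 mm⁴
I = 8.385×10^6 mm⁴ = 8.385×10^-6 m⁴
Effective length L_e = K·L = 0.5 × 5.85 = 2.925 m
P_cr = π²EI / L_e² = π² × 71.2×10⁹ × 8.385×10^-6 / 2.925² = 6.887×10^5 N
Factor of safety n = P_cr / P = 688.68 / 225 = 3.06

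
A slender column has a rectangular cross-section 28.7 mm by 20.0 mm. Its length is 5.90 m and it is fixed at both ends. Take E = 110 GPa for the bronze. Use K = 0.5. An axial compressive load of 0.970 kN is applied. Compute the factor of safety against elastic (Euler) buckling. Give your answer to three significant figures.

Buckling occurs about the weak axis: I_min = h·b³/12 with b = 20.0 mm (the shorter side).
I_min = 28.7×20.0³/12 = 1.913×10^4 mm⁴
I = 1.913×10^4 mm⁴ = 1.913×10^-8 m⁴
Effective length L_e = K·L = 0.5 × 5.90 = 2.950 m
P_cr = π²EI / L_e² = π² × 110×10⁹ × 1.913×10^-8 / 2.950² = 2.387×10^3 N
Factor of safety n = P_cr / P = 2.3869 / 0.970 = 2.46

n ≈ 2.46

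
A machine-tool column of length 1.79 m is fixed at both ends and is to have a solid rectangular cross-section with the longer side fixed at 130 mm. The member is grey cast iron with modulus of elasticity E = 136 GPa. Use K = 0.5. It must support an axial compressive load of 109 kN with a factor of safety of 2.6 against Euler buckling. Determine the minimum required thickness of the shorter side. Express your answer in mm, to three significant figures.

Required P_cr = n·P = 2.6 × 109 = 283.4 kN
L_e = K·L = 0.5 × 1.79 = 0.8950 m
Required I = P_cr·L_e²/(π²E) = 2.834×10^5 × 0.8950² / (π² × 1.36×10^11) = 1.691×10^-7 m⁴
I_req = 1.691×10^5 mm⁴
Rectangle, weak axis: I_min = h·b³/12 with h = 130 mm fixed  ⇒  b = (12I/h)^(1/3) = 25.0 mm

b ≈ 25.0 mm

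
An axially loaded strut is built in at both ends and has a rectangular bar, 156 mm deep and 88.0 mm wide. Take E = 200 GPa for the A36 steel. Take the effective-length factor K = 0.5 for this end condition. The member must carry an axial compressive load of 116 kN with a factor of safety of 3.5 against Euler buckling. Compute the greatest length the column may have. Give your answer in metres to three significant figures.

Buckling occurs about the weak axis: I_min = h·b³/12 with b = 88.0 mm (the shorter side).
I_min = 156×88.0³/12 = 8.859×10^6 mm⁴
I = 8.859×10^-6 m⁴
Required critical load P_cr = n·P = 3.5 × 116 = 406.0 kN = 4.060×10^5 N
From P_cr = π²EI/(K·L)²:  L = (1/K)·√(π²EI/P_cr) = (1/0.5)·√(π²×2.00×10^11×8.859×10^-6/4.060×10^5)
L = 13.1 m

L_max ≈ 13.1 m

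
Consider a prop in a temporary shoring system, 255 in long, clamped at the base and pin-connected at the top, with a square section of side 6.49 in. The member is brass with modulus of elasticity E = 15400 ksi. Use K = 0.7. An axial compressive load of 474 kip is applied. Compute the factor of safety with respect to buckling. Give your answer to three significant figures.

n ≈ 1.49

I = a⁴/12 = 6.49⁴/12 = 147.8 in⁴
Effective length L_e = K·L = 0.7 × 255 = 178.5 in
P_cr = π²EI / L_e² = π² × 15400×10³ × 147.8 / 178.5² = 7.052×10^5 lb
Factor of safety n = P_cr / P = 705.25 / 474 = 1.49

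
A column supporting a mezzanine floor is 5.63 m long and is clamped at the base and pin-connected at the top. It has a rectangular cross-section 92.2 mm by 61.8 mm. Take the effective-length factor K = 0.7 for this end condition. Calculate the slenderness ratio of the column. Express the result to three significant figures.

For a rectangle r_min = b/√12 = 61.8/√12 = 17.84 mm
L_e = K·L = 0.7 × 5.63 m = 3.941 m = 3941.0 mm
λ = L_e / r_min = 3941.0 / 17.84 = 221

λ ≈ 221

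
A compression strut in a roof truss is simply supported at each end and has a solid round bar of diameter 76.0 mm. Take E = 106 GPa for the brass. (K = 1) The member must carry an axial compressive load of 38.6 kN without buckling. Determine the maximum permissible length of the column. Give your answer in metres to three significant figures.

I = πd⁴/64 = π×76.0⁴/64 = 1.638×10^6 mm⁴
I = 1.638×10^-6 m⁴
At the buckling limit P_cr = P = 3.860×10^4 N
From P_cr = π²EI/(K·L)²:  L = (1/K)·√(π²EI/P_cr) = (1/1)·√(π²×1.06×10^11×1.638×10^-6/3.860×10^4)
L = 6.66 m

L_max ≈ 6.66 m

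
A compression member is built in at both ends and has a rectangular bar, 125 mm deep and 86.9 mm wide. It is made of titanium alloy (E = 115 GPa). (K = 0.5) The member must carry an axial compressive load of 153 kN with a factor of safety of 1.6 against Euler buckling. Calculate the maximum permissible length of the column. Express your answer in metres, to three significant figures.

L_max ≈ 11.3 m

Buckling occurs about the weak axis: I_min = h·b³/12 with b = 86.9 mm (the shorter side).
I_min = 125×86.9³/12 = 6.836×10^6 mm⁴
I = 6.836×10^-6 m⁴
Required critical load P_cr = n·P = 1.6 × 153 = 244.8 kN = 2.448×10^5 N
From P_cr = π²EI/(K·L)²:  L = (1/K)·√(π²EI/P_cr) = (1/0.5)·√(π²×1.15×10^11×6.836×10^-6/2.448×10^5)
L = 11.3 m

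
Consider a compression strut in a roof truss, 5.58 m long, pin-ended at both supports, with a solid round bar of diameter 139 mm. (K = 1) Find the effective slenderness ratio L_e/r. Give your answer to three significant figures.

For a solid circle r = d/4 = 139/4 = 34.75 mm
L_e = K·L = 1 × 5.58 m = 5.580 m = 5580.0 mm
λ = L_e / r_min = 5580.0 / 34.75 = 161

λ ≈ 161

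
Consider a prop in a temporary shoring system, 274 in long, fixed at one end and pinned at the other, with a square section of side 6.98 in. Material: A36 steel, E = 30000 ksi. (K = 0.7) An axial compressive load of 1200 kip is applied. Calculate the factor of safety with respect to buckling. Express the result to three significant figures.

I = a⁴/12 = 6.98⁴/12 = 197.8 in⁴
Effective length L_e = K·L = 0.7 × 274 = 191.8 in
P_cr = π²EI / L_e² = π² × 30000×10³ × 197.8 / 191.8² = 1.592×10^6 lb
Factor of safety n = P_cr / P = 1592.1 / 1200 = 1.33

n ≈ 1.33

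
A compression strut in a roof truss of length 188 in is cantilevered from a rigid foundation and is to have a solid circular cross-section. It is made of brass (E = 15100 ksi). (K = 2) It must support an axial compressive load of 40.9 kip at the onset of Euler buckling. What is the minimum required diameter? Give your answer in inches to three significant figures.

L_e = K·L = 2 × 188 = 376.0 in
Required I = P_cr·L_e²/(π²E) = 4.090×10^4 × 376.0² / (π² × 1.51×10^7) = 38.80 in⁴
Solid circle: I = πd⁴/64  ⇒  d = (64I/π)^(1/4) = (64×38.80/π)^(1/4) = 5.30 in

d ≈ 5.30 in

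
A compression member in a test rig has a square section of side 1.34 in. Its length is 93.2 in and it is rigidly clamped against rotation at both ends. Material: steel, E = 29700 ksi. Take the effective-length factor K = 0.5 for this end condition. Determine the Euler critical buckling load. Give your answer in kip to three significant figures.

I = a⁴/12 = 1.34⁴/12 = 0.2687 in⁴
Effective length L_e = K·L = 0.5 × 93.2 = 46.60 in
P_cr = π²EI / L_e² = π² × 29700×10³ × 0.2687 / 46.60² = 3.627×10^4 lb

P_cr ≈ 36.3 kip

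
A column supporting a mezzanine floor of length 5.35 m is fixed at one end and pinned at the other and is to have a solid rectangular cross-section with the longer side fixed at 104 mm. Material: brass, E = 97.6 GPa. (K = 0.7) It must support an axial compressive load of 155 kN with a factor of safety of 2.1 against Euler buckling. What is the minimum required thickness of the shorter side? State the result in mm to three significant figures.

Required P_cr = n·P = 2.1 × 155 = 325.5 kN
L_e = K·L = 0.7 × 5.35 = 3.745 m
Required I = P_cr·L_e²/(π²E) = 3.255×10^5 × 3.745² / (π² × 9.76×10^10) = 4.739×10^-6 m⁴
I_req = 4.739×10^6 mm⁴
Rectangle, weak axis: I_min = h·b³/12 with h = 104 mm fixed  ⇒  b = (12I/h)^(1/3) = 81.8 mm

b ≈ 81.8 mm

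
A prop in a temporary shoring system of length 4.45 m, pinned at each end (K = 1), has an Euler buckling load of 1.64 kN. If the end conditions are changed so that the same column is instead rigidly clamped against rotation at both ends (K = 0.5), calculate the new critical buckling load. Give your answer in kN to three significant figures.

P_cr ∝ 1/K², so P_cr,new = P_cr,old × (K_old/K_new)² = 1.64 × (1/0.5)²
= 1.64 × 4.000 = 6.56 kN

P_cr ≈ 6.56 kN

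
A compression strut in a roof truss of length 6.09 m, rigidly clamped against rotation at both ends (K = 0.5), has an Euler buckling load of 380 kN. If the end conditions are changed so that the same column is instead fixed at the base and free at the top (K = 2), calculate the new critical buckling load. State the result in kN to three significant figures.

P_cr ∝ 1/K², so P_cr,new = P_cr,old × (K_old/K_new)² = 380 × (0.5/2)²
= 380 × 0.06250 = 23.8 kN

P_cr ≈ 23.8 kN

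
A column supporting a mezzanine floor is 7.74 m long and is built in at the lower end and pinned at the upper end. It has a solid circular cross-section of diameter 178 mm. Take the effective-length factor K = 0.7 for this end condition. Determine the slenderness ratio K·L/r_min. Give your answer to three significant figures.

λ ≈ 122

For a solid circle r = d/4 = 178/4 = 44.50 mm
L_e = K·L = 0.7 × 7.74 m = 5.418 m = 5418.0 mm
λ = L_e / r_min = 5418.0 / 44.50 = 122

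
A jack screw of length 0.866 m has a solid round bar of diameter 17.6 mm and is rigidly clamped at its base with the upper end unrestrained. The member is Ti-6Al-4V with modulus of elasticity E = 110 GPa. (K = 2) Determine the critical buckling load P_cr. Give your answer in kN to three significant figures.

I = πd⁴/64 = π×17.6⁴/64 = 4.710×10^3 mm⁴
I = 4.710×10^3 mm⁴ = 4.710×10^-9 m⁴
Effective length L_e = K·L = 2 × 0.866 = 1.732 m
P_cr = π²EI / L_e² = π² × 110×10⁹ × 4.710×10^-9 / 1.732² = 1.705×10^3 N

P_cr ≈ 1.70 kN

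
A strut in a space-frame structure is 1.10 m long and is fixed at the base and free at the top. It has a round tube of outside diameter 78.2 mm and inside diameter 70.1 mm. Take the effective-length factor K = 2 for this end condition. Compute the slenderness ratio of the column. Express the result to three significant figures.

d_o = 78.2 mm, d_i = 70.1 mm
I = π(d_o⁴ − d_i⁴)/64 = π(78.2⁴ − 70.10⁴)/64 = 6.503×10^5 mm⁴
A = 943.4 mm²;  r_min = √(I/A) = √(6.503×10^5/943.4) = 26.26 mm
L_e = K·L = 2 × 1.10 m = 2.200 m = 2200.0 mm
λ = L_e / r_min = 2200.0 / 26.26 = 83.8

λ ≈ 83.8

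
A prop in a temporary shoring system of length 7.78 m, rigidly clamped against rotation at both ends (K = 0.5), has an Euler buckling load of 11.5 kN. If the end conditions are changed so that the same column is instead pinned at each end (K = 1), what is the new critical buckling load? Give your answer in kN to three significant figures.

P_cr ∝ 1/K², so P_cr,new = P_cr,old × (K_old/K_new)² = 11.5 × (0.5/1)²
= 11.5 × 0.2500 = 2.88 kN

P_cr ≈ 2.88 kN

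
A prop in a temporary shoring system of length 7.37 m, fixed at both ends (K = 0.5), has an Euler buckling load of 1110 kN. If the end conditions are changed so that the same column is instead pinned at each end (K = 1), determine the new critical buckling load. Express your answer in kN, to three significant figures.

P_cr ∝ 1/K², so P_cr,new = P_cr,old × (K_old/K_new)² = 1110 × (0.5/1)²
= 1110 × 0.2500 = 278 kN

P_cr ≈ 278 kN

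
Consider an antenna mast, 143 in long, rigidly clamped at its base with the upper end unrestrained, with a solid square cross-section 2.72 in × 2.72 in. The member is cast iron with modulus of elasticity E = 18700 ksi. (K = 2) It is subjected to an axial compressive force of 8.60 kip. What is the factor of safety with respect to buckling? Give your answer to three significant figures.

I = a⁴/12 = 2.72⁴/12 = 4.561 in⁴
Effective length L_e = K·L = 2 × 143 = 286.0 in
P_cr = π²EI / L_e² = π² × 18700×10³ × 4.561 / 286.0² = 1.029×10^4 lb
Factor of safety n = P_cr / P = 10.292 / 8.60 = 1.20

n ≈ 1.20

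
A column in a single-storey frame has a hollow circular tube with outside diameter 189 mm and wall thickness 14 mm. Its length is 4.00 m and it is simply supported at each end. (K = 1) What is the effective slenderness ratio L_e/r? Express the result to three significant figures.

Inner diameter d_i = 189 − 2×14 = 161.0 mm
I = π(d_o⁴ − d_i⁴)/64 = π(189⁴ − 161.0⁴)/64 = 2.965×10^7 mm⁴
A = 7.697×10^3 mm²;  r_min = √(I/A) = √(2.965×10^7/7.697×10^3) = 62.07 mm
L_e = K·L = 1 × 4.00 m = 4.000 m = 4000.0 mm
λ = L_e / r_min = 4000.0 / 62.07 = 64.4

λ ≈ 64.4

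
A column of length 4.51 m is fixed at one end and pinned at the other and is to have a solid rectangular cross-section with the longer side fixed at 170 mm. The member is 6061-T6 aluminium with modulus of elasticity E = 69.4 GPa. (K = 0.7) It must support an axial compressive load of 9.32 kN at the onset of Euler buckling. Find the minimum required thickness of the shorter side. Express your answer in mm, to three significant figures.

b ≈ 21.2 mm

L_e = K·L = 0.7 × 4.51 = 3.157 m
Required I = P_cr·L_e²/(π²E) = 9.320×10^3 × 3.157² / (π² × 6.94×10^10) = 1.356×10^-7 m⁴
I_req = 1.356×10^5 mm⁴
Rectangle, weak axis: I_min = h·b³/12 with h = 170 mm fixed  ⇒  b = (12I/h)^(1/3) = 21.2 mm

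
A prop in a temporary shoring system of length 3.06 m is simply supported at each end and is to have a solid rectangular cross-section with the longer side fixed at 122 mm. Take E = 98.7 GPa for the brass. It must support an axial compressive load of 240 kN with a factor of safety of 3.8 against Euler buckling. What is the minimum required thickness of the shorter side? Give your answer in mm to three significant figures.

b ≈ 95.2 mm

Required P_cr = n·P = 3.8 × 240 = 912.0 kN
L_e = K·L = 1 × 3.06 = 3.060 m
Required I = P_cr·L_e²/(π²E) = 9.120×10^5 × 3.060² / (π² × 9.87×10^10) = 8.766×10^-6 m⁴
I_req = 8.766×10^6 mm⁴
Rectangle, weak axis: I_min = h·b³/12 with h = 122 mm fixed  ⇒  b = (12I/h)^(1/3) = 95.2 mm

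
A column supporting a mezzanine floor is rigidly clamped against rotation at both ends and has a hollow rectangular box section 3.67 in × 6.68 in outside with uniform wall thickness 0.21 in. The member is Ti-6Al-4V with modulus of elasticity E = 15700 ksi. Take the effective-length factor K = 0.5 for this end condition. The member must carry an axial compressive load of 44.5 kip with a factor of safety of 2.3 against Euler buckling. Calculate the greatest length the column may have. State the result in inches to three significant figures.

Inner dimensions: h_i = 6.68 − 2×0.21 = 6.260 in, b_i = 3.67 − 2×0.21 = 3.250 in
Weak-axis I_min = (h_o·b_o³ − h_i·b_i³)/12 with b_o = 3.67, b_i = 3.250 in (shorter outer/inner sides).
I_min = (6.68×3.67³ − 6.260×3.250³)/12 = 9.609 in⁴
Required critical load P_cr = n·P = 2.3 × 44.5 = 102.4 kip = 1.023×10^5 lb
From P_cr = π²EI/(K·L)²:  L = (1/K)·√(π²EI/P_cr) = (1/0.5)·√(π²×1.57×10^7×9.609/1.023×10^5)
L = 241 in

L_max ≈ 241 in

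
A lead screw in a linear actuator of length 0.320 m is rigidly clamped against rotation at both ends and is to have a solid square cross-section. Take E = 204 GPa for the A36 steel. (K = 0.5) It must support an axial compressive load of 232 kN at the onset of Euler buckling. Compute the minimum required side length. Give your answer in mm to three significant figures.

a ≈ 13.7 mm

L_e = K·L = 0.5 × 0.320 = 0.1600 m
Required I = P_cr·L_e²/(π²E) = 2.320×10^5 × 0.1600² / (π² × 2.04×10^11) = 2.950×10^-9 m⁴
I_req = 2.950×10^3 mm⁴
Solid square: I = a⁴/12  ⇒  a = (12I)^(1/4) = (12×2.950×10^3)^(1/4) = 13.7 mm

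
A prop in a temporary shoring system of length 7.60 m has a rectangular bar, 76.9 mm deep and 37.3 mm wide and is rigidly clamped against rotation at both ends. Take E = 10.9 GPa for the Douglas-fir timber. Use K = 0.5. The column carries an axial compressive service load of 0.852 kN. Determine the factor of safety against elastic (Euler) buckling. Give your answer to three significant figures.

n ≈ 2.91

Buckling occurs about the weak axis: I_min = h·b³/12 with b = 37.3 mm (the shorter side).
I_min = 76.9×37.3³/12 = 3.326×10^5 mm⁴
I = 3.326×10^5 mm⁴ = 3.326×10^-7 m⁴
Effective length L_e = K·L = 0.5 × 7.60 = 3.800 m
P_cr = π²EI / L_e² = π² × 10.9×10⁹ × 3.326×10^-7 / 3.800² = 2.478×10^3 N
Factor of safety n = P_cr / P = 2.4776 / 0.852 = 2.91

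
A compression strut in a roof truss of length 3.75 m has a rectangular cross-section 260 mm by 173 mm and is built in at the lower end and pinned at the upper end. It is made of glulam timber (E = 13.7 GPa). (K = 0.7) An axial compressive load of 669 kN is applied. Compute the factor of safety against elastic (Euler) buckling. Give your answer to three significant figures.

n ≈ 3.29

Buckling occurs about the weak axis: I_min = h·b³/12 with b = 173 mm (the shorter side).
I_min = 260×173³/12 = 1.122×10^8 mm⁴
I = 1.122×10^8 mm⁴ = 1.122×10^-4 m⁴
Effective length L_e = K·L = 0.7 × 3.75 = 2.625 m
P_cr = π²EI / L_e² = π² × 13.7×10⁹ × 1.122×10^-4 / 2.625² = 2.201×10^6 N
Factor of safety n = P_cr / P = 2201.4 / 669 = 3.29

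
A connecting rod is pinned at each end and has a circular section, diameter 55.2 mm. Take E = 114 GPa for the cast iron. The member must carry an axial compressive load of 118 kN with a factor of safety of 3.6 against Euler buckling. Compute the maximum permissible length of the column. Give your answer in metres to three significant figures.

I = πd⁴/64 = π×55.2⁴/64 = 4.557×10^5 mm⁴
I = 4.557×10^-7 m⁴
Required critical load P_cr = n·P = 3.6 × 118 = 424.8 kN = 4.248×10^5 N
From P_cr = π²EI/(K·L)²:  L = (1/K)·√(π²EI/P_cr) = (1/1)·√(π²×1.14×10^11×4.557×10^-7/4.248×10^5)
L = 1.10 m

L_max ≈ 1.10 m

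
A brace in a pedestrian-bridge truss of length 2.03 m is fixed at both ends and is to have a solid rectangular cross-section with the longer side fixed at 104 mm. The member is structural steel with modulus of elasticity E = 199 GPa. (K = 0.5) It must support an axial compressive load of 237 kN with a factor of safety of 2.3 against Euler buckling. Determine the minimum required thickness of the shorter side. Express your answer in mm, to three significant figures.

b ≈ 32.1 mm

Required P_cr = n·P = 2.3 × 237 = 545.1 kN
L_e = K·L = 0.5 × 2.03 = 1.015 m
Required I = P_cr·L_e²/(π²E) = 5.451×10^5 × 1.015² / (π² × 1.99×10^11) = 2.859×10^-7 m⁴
I_req = 2.859×10^5 mm⁴
Rectangle, weak axis: I_min = h·b³/12 with h = 104 mm fixed  ⇒  b = (12I/h)^(1/3) = 32.1 mm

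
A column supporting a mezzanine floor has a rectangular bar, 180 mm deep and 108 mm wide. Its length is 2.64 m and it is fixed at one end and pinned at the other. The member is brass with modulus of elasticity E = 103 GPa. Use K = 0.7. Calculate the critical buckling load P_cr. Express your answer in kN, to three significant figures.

Buckling occurs about the weak axis: I_min = h·b³/12 with b = 108 mm (the shorter side).
I_min = 180×108³/12 = 1.890×10^7 mm⁴
I = 1.890×10^7 mm⁴ = 1.890×10^-5 m⁴
Effective length L_e = K·L = 0.7 × 2.64 = 1.848 m
P_cr = π²EI / L_e² = π² × 103×10⁹ × 1.890×10^-5 / 1.848² = 5.625×10^6 N

P_cr ≈ 5620 kN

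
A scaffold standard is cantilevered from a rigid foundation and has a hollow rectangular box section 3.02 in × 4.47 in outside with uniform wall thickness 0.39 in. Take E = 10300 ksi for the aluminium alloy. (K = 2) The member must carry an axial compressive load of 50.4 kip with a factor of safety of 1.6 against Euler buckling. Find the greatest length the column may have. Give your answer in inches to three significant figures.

L_max ≈ 46.3 in

Inner dimensions: h_i = 4.47 − 2×0.39 = 3.690 in, b_i = 3.02 − 2×0.39 = 2.240 in
Weak-axis I_min = (h_o·b_o³ − h_i·b_i³)/12 with b_o = 3.02, b_i = 2.240 in (shorter outer/inner sides).
I_min = (4.47×3.02³ − 3.690×2.240³)/12 = 6.804 in⁴
Required critical load P_cr = n·P = 1.6 × 50.4 = 80.64 kip = 8.064×10^4 lb
From P_cr = π²EI/(K·L)²:  L = (1/K)·√(π²EI/P_cr) = (1/2)·√(π²×1.03×10^7×6.804/8.064×10^4)
L = 46.3 in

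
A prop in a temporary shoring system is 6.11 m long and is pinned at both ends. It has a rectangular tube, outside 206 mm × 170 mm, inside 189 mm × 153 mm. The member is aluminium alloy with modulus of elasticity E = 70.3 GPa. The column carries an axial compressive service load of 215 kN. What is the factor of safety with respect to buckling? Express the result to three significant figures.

n ≈ 2.41

Weak-axis I_min = (h_o·b_o³ − h_i·b_i³)/12 with b_o = 170, b_i = 153.0 mm (shorter outer/inner sides).
I_min = (206×170³ − 189.0×153.0³)/12 = 2.793×10^7 mm⁴
I = 2.793×10^7 mm⁴ = 2.793×10^-5 m⁴
Effective length L_e = K·L = 1 × 6.11 = 6.110 m
P_cr = π²EI / L_e² = π² × 70.3×10⁹ × 2.793×10^-5 / 6.110² = 5.191×10^5 N
Factor of safety n = P_cr / P = 519.09 / 215 = 2.41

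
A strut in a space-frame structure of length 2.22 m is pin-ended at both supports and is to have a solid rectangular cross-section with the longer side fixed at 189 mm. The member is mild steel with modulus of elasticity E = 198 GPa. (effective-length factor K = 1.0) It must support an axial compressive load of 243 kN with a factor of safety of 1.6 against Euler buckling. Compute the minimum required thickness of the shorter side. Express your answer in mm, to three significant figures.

b ≈ 39.6 mm

Required P_cr = n·P = 1.6 × 243 = 388.8 kN
L_e = K·L = 1 × 2.22 = 2.220 m
Required I = P_cr·L_e²/(π²E) = 3.888×10^5 × 2.220² / (π² × 1.98×10^11) = 9.805×10^-7 m⁴
I_req = 9.805×10^5 mm⁴
Rectangle, weak axis: I_min = h·b³/12 with h = 189 mm fixed  ⇒  b = (12I/h)^(1/3) = 39.6 mm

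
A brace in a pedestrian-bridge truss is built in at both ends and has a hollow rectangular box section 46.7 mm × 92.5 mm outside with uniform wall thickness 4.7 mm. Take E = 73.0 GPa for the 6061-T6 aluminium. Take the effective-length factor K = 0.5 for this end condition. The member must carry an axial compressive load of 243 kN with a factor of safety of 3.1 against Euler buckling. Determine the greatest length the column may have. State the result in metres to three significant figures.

L_max ≈ 1.28 m

Inner dimensions: h_i = 92.5 − 2×4.7 = 83.10 mm, b_i = 46.7 − 2×4.7 = 37.30 mm
Weak-axis I_min = (h_o·b_o³ − h_i·b_i³)/12 with b_o = 46.7, b_i = 37.30 mm (shorter outer/inner sides).
I_min = (92.5×46.7³ − 83.10×37.30³)/12 = 4.257×10^5 mm⁴
I = 4.257×10^-7 m⁴
Required critical load P_cr = n·P = 3.1 × 243 = 753.3 kN = 7.533×10^5 N
From P_cr = π²EI/(K·L)²:  L = (1/K)·√(π²EI/P_cr) = (1/0.5)·√(π²×7.30×10^10×4.257×10^-7/7.533×10^5)
L = 1.28 m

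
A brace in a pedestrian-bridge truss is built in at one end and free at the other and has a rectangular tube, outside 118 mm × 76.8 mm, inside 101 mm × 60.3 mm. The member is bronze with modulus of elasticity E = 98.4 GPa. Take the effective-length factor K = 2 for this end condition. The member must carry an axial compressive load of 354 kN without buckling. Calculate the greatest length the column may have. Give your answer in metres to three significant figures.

L_max ≈ 1.34 m

Weak-axis I_min = (h_o·b_o³ − h_i·b_i³)/12 with b_o = 76.8, b_i = 60.30 mm (shorter outer/inner sides).
I_min = (118×76.8³ − 101.0×60.30³)/12 = 2.609×10^6 mm⁴
I = 2.609×10^-6 m⁴
At the buckling limit P_cr = P = 3.540×10^5 N
From P_cr = π²EI/(K·L)²:  L = (1/K)·√(π²EI/P_cr) = (1/2)·√(π²×9.84×10^10×2.609×10^-6/3.540×10^5)
L = 1.34 m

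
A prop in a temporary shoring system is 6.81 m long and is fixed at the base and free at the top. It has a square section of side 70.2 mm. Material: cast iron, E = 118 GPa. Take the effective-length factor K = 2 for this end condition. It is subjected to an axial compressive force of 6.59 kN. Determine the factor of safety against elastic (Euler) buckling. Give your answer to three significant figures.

n ≈ 1.93

I = a⁴/12 = 70.2⁴/12 = 2.024×10^6 mm⁴
I = 2.024×10^6 mm⁴ = 2.024×10^-6 m⁴
Effective length L_e = K·L = 2 × 6.81 = 13.62 m
P_cr = π²EI / L_e² = π² × 118×10⁹ × 2.024×10^-6 / 13.62² = 1.271×10^4 N
Factor of safety n = P_cr / P = 12.706 / 6.59 = 1.93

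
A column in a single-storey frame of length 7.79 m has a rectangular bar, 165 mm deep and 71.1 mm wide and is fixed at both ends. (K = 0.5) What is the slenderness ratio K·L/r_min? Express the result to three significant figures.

λ ≈ 190

For a rectangle r_min = b/√12 = 71.1/√12 = 20.52 mm
L_e = K·L = 0.5 × 7.79 m = 3.895 m = 3895.0 mm
λ = L_e / r_min = 3895.0 / 20.52 = 190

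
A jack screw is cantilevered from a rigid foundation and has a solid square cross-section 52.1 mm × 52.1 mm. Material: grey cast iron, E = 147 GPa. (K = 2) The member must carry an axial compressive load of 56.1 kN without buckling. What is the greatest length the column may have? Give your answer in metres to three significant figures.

I = a⁴/12 = 52.1⁴/12 = 6.140×10^5 mm⁴
I = 6.140×10^-7 m⁴
At the buckling limit P_cr = P = 5.610×10^4 N
From P_cr = π²EI/(K·L)²:  L = (1/K)·√(π²EI/P_cr) = (1/2)·√(π²×1.47×10^11×6.140×10^-7/5.610×10^4)
L = 1.99 m

L_max ≈ 1.99 m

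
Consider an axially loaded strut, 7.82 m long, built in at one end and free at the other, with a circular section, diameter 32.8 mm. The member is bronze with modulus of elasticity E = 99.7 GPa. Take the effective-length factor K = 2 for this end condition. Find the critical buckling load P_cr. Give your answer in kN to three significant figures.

I = πd⁴/64 = π×32.8⁴/64 = 5.682×10^4 mm⁴
I = 5.682×10^4 mm⁴ = 5.682×10^-8 m⁴
Effective length L_e = K·L = 2 × 7.82 = 15.64 m
P_cr = π²EI / L_e² = π² × 99.7×10⁹ × 5.682×10^-8 / 15.64² = 228.6 N

P_cr ≈ 0.229 kN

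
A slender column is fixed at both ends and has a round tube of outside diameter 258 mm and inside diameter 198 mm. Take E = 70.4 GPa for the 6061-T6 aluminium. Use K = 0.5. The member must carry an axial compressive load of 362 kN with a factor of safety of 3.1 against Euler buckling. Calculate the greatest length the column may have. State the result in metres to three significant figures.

L_max ≈ 18.8 m

d_o = 258 mm, d_i = 198 mm
I = π(d_o⁴ − d_i⁴)/64 = π(258⁴ − 198.0⁴)/64 = 1.420×10^8 mm⁴
I = 1.420×10^-4 m⁴
Required critical load P_cr = n·P = 3.1 × 362 = 1122 kN = 1.122×10^6 N
From P_cr = π²EI/(K·L)²:  L = (1/K)·√(π²EI/P_cr) = (1/0.5)·√(π²×7.04×10^10×1.420×10^-4/1.122×10^6)
L = 18.8 m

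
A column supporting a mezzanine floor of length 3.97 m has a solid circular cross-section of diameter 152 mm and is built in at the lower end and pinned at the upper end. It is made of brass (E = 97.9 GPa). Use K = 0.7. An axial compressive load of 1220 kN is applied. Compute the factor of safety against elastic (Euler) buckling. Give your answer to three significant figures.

I = πd⁴/64 = π×152⁴/64 = 2.620×10^7 mm⁴
I = 2.620×10^7 mm⁴ = 2.620×10^-5 m⁴
Effective length L_e = K·L = 0.7 × 3.97 = 2.779 m
P_cr = π²EI / L_e² = π² × 97.9×10⁹ × 2.620×10^-5 / 2.779² = 3.278×10^6 N
Factor of safety n = P_cr / P = 3278.3 / 1220 = 2.69

n ≈ 2.69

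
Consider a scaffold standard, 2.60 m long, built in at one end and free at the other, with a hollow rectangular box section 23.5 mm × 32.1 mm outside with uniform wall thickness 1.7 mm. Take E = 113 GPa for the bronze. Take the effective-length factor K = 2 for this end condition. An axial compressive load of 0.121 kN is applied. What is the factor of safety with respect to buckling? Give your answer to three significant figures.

n ≈ 5.21

Inner dimensions: h_i = 32.1 − 2×1.7 = 28.70 mm, b_i = 23.5 − 2×1.7 = 20.10 mm
Weak-axis I_min = (h_o·b_o³ − h_i·b_i³)/12 with b_o = 23.5, b_i = 20.10 mm (shorter outer/inner sides).
I_min = (32.1×23.5³ − 28.70×20.10³)/12 = 1.529×10^4 mm⁴
I = 1.529×10^4 mm⁴ = 1.529×10^-8 m⁴
Effective length L_e = K·L = 2 × 2.60 = 5.200 m
P_cr = π²EI / L_e² = π² × 113×10⁹ × 1.529×10^-8 / 5.200² = 630.8 N
Factor of safety n = P_cr / P = 0.63080 / 0.121 = 5.21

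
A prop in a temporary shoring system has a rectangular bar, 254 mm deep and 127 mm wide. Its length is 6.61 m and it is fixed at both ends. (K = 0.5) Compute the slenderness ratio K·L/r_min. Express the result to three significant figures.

λ ≈ 90.1

For a rectangle r_min = b/√12 = 127/√12 = 36.66 mm
L_e = K·L = 0.5 × 6.61 m = 3.305 m = 3305.0 mm
λ = L_e / r_min = 3305.0 / 36.66 = 90.1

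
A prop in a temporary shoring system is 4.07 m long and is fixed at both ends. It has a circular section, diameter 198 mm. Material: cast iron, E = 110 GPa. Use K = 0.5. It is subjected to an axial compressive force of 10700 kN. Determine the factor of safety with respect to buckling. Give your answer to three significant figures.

n ≈ 1.85

I = πd⁴/64 = π×198⁴/64 = 7.545×10^7 mm⁴
I = 7.545×10^7 mm⁴ = 7.545×10^-5 m⁴
Effective length L_e = K·L = 0.5 × 4.07 = 2.035 m
P_cr = π²EI / L_e² = π² × 110×10⁹ × 7.545×10^-5 / 2.035² = 1.978×10^7 N
Factor of safety n = P_cr / P = 19779 / 10700 = 1.85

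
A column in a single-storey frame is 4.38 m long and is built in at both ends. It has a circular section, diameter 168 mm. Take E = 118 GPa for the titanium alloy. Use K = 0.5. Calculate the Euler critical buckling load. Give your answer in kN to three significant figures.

P_cr ≈ 9500 kN

I = πd⁴/64 = π×168⁴/64 = 3.910×10^7 mm⁴
I = 3.910×10^7 mm⁴ = 3.910×10^-5 m⁴
Effective length L_e = K·L = 0.5 × 4.38 = 2.190 m
P_cr = π²EI / L_e² = π² × 118×10⁹ × 3.910×10^-5 / 2.190² = 9.495×10^6 N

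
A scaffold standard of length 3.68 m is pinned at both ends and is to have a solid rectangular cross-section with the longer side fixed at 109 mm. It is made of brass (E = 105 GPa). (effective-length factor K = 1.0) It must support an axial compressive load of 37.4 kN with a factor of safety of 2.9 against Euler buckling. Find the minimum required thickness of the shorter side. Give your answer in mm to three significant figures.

Required P_cr = n·P = 2.9 × 37.4 = 108.5 kN
L_e = K·L = 1 × 3.68 = 3.680 m
Required I = P_cr·L_e²/(π²E) = 1.085×10^5 × 3.680² / (π² × 1.05×10^11) = 1.417×10^-6 m⁴
I_req = 1.417×10^6 mm⁴
Rectangle, weak axis: I_min = h·b³/12 with h = 109 mm fixed  ⇒  b = (12I/h)^(1/3) = 53.8 mm

b ≈ 53.8 mm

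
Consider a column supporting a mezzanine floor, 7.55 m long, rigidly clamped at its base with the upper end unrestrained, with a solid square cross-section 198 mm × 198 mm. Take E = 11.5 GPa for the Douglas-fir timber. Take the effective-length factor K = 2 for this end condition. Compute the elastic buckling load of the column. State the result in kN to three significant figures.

P_cr ≈ 63.8 kN

I = a⁴/12 = 198⁴/12 = 1.281×10^8 mm⁴
I = 1.281×10^8 mm⁴ = 1.281×10^-4 m⁴
Effective length L_e = K·L = 2 × 7.55 = 15.10 m
P_cr = π²EI / L_e² = π² × 11.5×10⁹ × 1.281×10^-4 / 15.10² = 6.376×10^4 N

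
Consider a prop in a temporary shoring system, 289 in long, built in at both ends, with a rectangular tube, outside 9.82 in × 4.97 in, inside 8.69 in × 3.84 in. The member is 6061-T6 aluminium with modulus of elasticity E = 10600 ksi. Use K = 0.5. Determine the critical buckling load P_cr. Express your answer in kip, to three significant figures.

P_cr ≈ 298 kip

Weak-axis I_min = (h_o·b_o³ − h_i·b_i³)/12 with b_o = 4.97, b_i = 3.840 in (shorter outer/inner sides).
I_min = (9.82×4.97³ − 8.690×3.840³)/12 = 59.46 in⁴
Effective length L_e = K·L = 0.5 × 289 = 144.5 in
P_cr = π²EI / L_e² = π² × 10600×10³ × 59.46 / 144.5² = 2.979×10^5 lb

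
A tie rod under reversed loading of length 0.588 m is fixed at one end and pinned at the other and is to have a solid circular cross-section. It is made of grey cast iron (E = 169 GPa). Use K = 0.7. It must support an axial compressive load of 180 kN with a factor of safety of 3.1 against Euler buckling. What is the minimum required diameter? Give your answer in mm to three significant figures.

d ≈ 32.8 mm

Required P_cr = n·P = 3.1 × 180 = 558.0 kN
L_e = K·L = 0.7 × 0.588 = 0.4116 m
Required I = P_cr·L_e²/(π²E) = 5.580×10^5 × 0.4116² / (π² × 1.69×10^11) = 5.668×10^-8 m⁴
I_req = 5.668×10^4 mm⁴
Solid circle: I = πd⁴/64  ⇒  d = (64I/π)^(1/4) = (64×5.668×10^4/π)^(1/4) = 32.8 mm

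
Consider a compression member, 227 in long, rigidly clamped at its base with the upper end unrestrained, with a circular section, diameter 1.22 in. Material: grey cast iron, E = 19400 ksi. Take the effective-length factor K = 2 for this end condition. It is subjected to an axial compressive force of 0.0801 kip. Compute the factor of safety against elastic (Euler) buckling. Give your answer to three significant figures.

n ≈ 1.26

I = πd⁴/64 = π×1.22⁴/64 = 0.1087 in⁴
Effective length L_e = K·L = 2 × 227 = 454.0 in
P_cr = π²EI / L_e² = π² × 19400×10³ × 0.1087 / 454.0² = 101.0 lb
Factor of safety n = P_cr / P = 0.10102 / 0.0801 = 1.26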